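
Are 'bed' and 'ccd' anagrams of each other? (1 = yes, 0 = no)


Sort characters of 'bed': 'bde'
Sort characters of 'ccd': 'ccd'
Sorted forms differ -> they are NOT anagrams
Result: 0

0


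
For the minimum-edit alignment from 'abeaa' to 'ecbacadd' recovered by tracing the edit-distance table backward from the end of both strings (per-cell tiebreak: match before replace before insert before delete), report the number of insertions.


Edit distance = 6. Backtracking from cell (5, 8) with preference match > replace > insert > delete,
then listing the resulting alignment 'abeaa' -> 'ecbacadd' left to right:
  Step 1: insert 'e' [insertion #1]
  Step 2: replace a->c
  Step 3: keep 'b'
  Step 4: insert 'a' [insertion #2]
  Step 5: replace e->c
  Step 6: keep 'a'
  Step 7: insert 'd' [insertion #3]
  Step 8: replace a->d
Total insertions: 3

3


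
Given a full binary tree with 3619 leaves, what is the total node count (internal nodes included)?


Leaf nodes (terminals): 3619
Internal nodes = n - 1 = 3619 - 1 = 3618
Total = leaves + internal = 3619 + 3618 = 7237

7237


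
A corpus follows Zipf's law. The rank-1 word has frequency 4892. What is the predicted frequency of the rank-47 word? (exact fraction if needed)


Zipf's law: freq(rank) = f1 / rank
f1 = 4892, rank = 47
freq = 4892 / 47
GCD(4892, 47) = 1
Simplified: 4892/47

4892/47


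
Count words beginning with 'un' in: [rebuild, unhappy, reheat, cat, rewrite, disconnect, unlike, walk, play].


Checking each word for prefix 'un':
  'rebuild' -> no (count: 0)
  'unhappy' -> YES, starts with 'un' (count: 1)
  'reheat' -> no (count: 1)
  'cat' -> no (count: 1)
  'rewrite' -> no (count: 1)
  'disconnect' -> no (count: 1)
  'unlike' -> YES, starts with 'un' (count: 2)
  'walk' -> no (count: 2)
  'play' -> no (count: 2)
Total with prefix 'un': 2

2


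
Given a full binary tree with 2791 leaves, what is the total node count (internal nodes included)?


Leaf nodes (terminals): 2791
Internal nodes = n - 1 = 2791 - 1 = 2790
Total = leaves + internal = 2791 + 2790 = 5581

5581


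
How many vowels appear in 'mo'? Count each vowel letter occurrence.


Scanning each character of 'mo':
  Position 1: 'm' -> consonant (running count: 0)
  Position 2: 'o' -> vowel (running count: 1)
Total vowels: 1

1


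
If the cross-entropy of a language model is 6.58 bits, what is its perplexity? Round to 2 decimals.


Perplexity formula: PP = 2^H
H = 6.58
PP = 2^6.58
Decompose: 2^6.58 = 2^6 * 2^0.58
2^6 = 64, 2^0.58 ~ 1.4948492
PP ~ 64 * 1.4948492 = 95.6703488
Rounded to 2 decimals: 95.67

95.67


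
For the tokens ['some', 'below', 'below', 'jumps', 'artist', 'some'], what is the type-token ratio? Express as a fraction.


Tokens: 6
Unique types: ('artist', 'below', 'jumps', 'some') = 4
TTR = 4/6
Simplify: divide both by 2 -> 2/3
TTR = 2/3

2/3


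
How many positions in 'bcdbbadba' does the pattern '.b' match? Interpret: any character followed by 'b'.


Pattern: .b means any character followed by 'b'.
Scanning 'bcdbbadba' position-by-position:
  Pos 0: window 'bc' -> no
  Pos 1: window 'cd' -> no
  Pos 2: window 'db' -> MATCH
  Pos 3: window 'bb' -> MATCH
  Pos 4: window 'ba' -> no
  Pos 5: window 'ad' -> no
  Pos 6: window 'db' -> MATCH
  Pos 7: window 'ba' -> no
  Pos 8: window 'a' -> no
Total matches: 3

3


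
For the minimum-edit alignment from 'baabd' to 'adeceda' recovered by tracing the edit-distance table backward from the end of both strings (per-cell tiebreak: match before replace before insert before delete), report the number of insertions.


Edit distance = 6. Backtracking from cell (5, 7) with preference match > replace > insert > delete,
then listing the resulting alignment 'baabd' -> 'adeceda' left to right:
  Step 1: insert 'a' [insertion #1]
  Step 2: replace b->d
  Step 3: replace a->e
  Step 4: replace a->c
  Step 5: replace b->e
  Step 6: keep 'd'
  Step 7: insert 'a' [insertion #2]
Total insertions: 2

2


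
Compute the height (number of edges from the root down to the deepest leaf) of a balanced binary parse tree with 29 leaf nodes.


In a balanced binary tree with n leaves the deepest leaf is ceil(log2(n)) edges below the root.
log2(29) = 4.8580
ceil(4.8580) = 5
height (edges) = 5

5


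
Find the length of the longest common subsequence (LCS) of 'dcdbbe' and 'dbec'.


DP table for LCS of 'dcdbbe' and 'dbec':
       d  b  e  c
    0  0  0  0  0
  d 0  1  1  1  1
  c 0  1  1  1  2
  d 0  1  1  1  2
  b 0  1  2  2  2
  b 0  1  2  2  2
  e 0  1  2  3  3
LCS: 'dbe'
LCS length = 3

3


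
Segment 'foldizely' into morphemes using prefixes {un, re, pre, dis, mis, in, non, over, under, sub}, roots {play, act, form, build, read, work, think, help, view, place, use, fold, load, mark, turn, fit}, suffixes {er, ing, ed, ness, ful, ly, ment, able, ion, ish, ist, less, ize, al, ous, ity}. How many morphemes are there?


Segmenting 'foldizely' against the inventory:
  'fold' -> root (morpheme 1)
  'ize' -> suffix (morpheme 2)
  'ly' -> suffix (morpheme 3)
Total morphemes: 3

3


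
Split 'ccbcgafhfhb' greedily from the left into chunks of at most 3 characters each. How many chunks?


'ccbcgafhfhb' has 11 characters.
Chunking with max size 3:
  Chunk 1: 'ccb' (positions 0-2)
  Chunk 2: 'cga' (positions 3-5)
  Chunk 3: 'fhf' (positions 6-8)
  Chunk 4: 'hb' (positions 9-10)
Total chunks: ceil(11 / 3) = 4

4


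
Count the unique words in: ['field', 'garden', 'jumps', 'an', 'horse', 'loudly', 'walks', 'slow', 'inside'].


Listing all tokens and tracking unique types:
  Token 1: 'field' -> NEW (unique so far: 1)
  Token 2: 'garden' -> NEW (unique so far: 2)
  Token 3: 'jumps' -> NEW (unique so far: 3)
  Token 4: 'an' -> NEW (unique so far: 4)
  Token 5: 'horse' -> NEW (unique so far: 5)
  Token 6: 'loudly' -> NEW (unique so far: 6)
  Token 7: 'walks' -> NEW (unique so far: 7)
  Token 8: 'slow' -> NEW (unique so far: 8)
  Token 9: 'inside' -> NEW (unique so far: 9)
Unique types: ('an', 'field', 'garden', 'horse', 'inside', 'jumps', 'loudly', 'slow', 'walks')
Vocabulary size: 9

9


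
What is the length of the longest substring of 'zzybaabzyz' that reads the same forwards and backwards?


Scanning 'zzybaabzyz' for palindromic substrings.
Substring at positions 3-6: 'baab'.
Check: reverse('baab') = 'baab' -> palindrome confirmed.
Neighbouring characters ('y' / 'z') break symmetry, so it cannot extend further.
No longer palindromic substring exists; longest length = 4

4


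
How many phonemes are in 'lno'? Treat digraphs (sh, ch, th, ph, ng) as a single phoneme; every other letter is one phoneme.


Parsing 'lno' greedily, digraphs first:
  'l' -> consonant phoneme (phonemes so far: 1)
  'n' -> consonant phoneme (phonemes so far: 2)
  'o' -> vowel phoneme (phonemes so far: 3)
Total phonemes: 3

3


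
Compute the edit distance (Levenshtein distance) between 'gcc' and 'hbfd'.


Building DP table for s1='gcc' (len 3) and s2='hbfd' (len 4):
       h  b  f  d
    0  1  2  3  4
  g 1  1  2  3  4
  c 2  2  2  3  4
  c 3  3  3  3  4
Edit distance = dp[3][4] = 4

4


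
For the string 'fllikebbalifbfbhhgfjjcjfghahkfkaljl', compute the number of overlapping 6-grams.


String 'fllikebbalifbfbhhgfjjcjfghahkfkaljl' has length L = 35.
Number of overlapping n-grams = L - n + 1
Substituting: 35 - 6 + 1 = 30

30


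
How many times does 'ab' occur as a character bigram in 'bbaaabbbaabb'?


Scanning 'bbaaabbbaabb' for bigram 'ab':
  Position 0: 'bb' -> no
  Position 1: 'ba' -> no
  Position 2: 'aa' -> no
  Position 3: 'aa' -> no
  Position 4: 'ab' -> MATCH
  Position 5: 'bb' -> no
  Position 6: 'bb' -> no
  Position 7: 'ba' -> no
  Position 8: 'aa' -> no
  Position 9: 'ab' -> MATCH
  Position 10: 'bb' -> no
Total matches: 2

2


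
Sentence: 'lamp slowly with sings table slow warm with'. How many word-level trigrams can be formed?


Word trigrams from [8] words:
  Trigram 1: (lamp slowly with)
  Trigram 2: (slowly with sings)
  Trigram 3: (with sings table)
  Trigram 4: (sings table slow)
  Trigram 5: (table slow warm)
  Trigram 6: (slow warm with)
Total word trigrams: 8 - 2 = 6

6


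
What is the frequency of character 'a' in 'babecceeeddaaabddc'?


Scanning 'babecceeeddaaabddc' for 'a':
  Position 1: 'a' -> MATCH (count: 1)
  Position 11: 'a' -> MATCH (count: 2)
  Position 12: 'a' -> MATCH (count: 3)
  Position 13: 'a' -> MATCH (count: 4)
Total occurrences of 'a': 4

4


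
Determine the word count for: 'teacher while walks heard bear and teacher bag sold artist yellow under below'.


Counting words by splitting on spaces:
  Word 1: 'teacher'
  Word 2: 'while'
  Word 3: 'walks'
  Word 4: 'heard'
  Word 5: 'bear'
  Word 6: 'and'
  Word 7: 'teacher'
  Word 8: 'bag'
  Word 9: 'sold'
  Word 10: 'artist'
  Word 11: 'yellow'
  Word 12: 'under'
  Word 13: 'below'
Total words: 13

13


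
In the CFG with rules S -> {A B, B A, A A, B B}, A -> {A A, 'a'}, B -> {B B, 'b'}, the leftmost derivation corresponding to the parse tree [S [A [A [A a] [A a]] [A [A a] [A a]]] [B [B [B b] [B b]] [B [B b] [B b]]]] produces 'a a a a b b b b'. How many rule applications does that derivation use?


Every bracketed nonterminal node [X ...] in the tree is produced by exactly one rule application.
Reading the tree off as a leftmost derivation:
  Step 1: S  =>  A B   (applied S -> A B)
  Step 2: A B  =>  A A B   (applied A -> A A)
  Step 3: A A B  =>  A A A B   (applied A -> A A)
  Step 4: A A A B  =>  a A A B   (applied A -> a)
  Step 5: a A A B  =>  a a A B   (applied A -> a)
  Step 6: a a A B  =>  a a A A B   (applied A -> A A)
  Step 7: a a A A B  =>  a a a A B   (applied A -> a)
  Step 8: a a a A B  =>  a a a a B   (applied A -> a)
  Step 9: a a a a B  =>  a a a a B B   (applied B -> B B)
  Step 10: a a a a B B  =>  a a a a B B B   (applied B -> B B)
  Step 11: a a a a B B B  =>  a a a a b B B   (applied B -> b)
  Step 12: a a a a b B B  =>  a a a a b b B   (applied B -> b)
  Step 13: a a a a b b B  =>  a a a a b b B B   (applied B -> B B)
  Step 14: a a a a b b B B  =>  a a a a b b b B   (applied B -> b)
  Step 15: a a a a b b b B  =>  a a a a b b b b   (applied B -> b)
Final yield: a a a a b b b b
Total rewrite steps: 15

15


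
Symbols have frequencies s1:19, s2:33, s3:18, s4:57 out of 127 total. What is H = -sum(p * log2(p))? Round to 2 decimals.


Computing entropy H = -sum(p_i * log2(p_i)):
  s1: p = 19/127 = 0.1496, -p*log2(p) = 0.4100
  s2: p = 33/127 = 0.2598, -p*log2(p) = 0.5052
  s3: p = 18/127 = 0.1417, -p*log2(p) = 0.3995
  s4: p = 57/127 = 0.4488, -p*log2(p) = 0.5187
H = sum of terms = 1.8334
Rounded to 2 decimals: 1.83

1.83


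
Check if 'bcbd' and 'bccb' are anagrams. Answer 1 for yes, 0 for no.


Sort characters of 'bcbd': 'bbcd'
Sort characters of 'bccb': 'bbcc'
Sorted forms differ -> they are NOT anagrams
Result: 0

0


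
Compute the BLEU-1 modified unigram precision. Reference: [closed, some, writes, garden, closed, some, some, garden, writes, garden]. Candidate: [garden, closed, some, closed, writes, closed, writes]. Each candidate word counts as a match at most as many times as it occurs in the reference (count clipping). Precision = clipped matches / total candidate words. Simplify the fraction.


Reference word counts: {'closed': 2, 'garden': 3, 'some': 3, 'writes': 2}
Checking each candidate word (with clipping):
  'garden' -> in reference (ref count 3, used 1/3) -> match (matches: 1)
  'closed' -> in reference (ref count 2, used 1/2) -> match (matches: 2)
  'some' -> in reference (ref count 3, used 1/3) -> match (matches: 3)
  'closed' -> in reference (ref count 2, used 2/2) -> match (matches: 4)
  'writes' -> in reference (ref count 2, used 1/2) -> match (matches: 5)
  'closed' -> ref count 2 already used up (2/2) -> clipped, no match (matches: 5)
  'writes' -> in reference (ref count 2, used 2/2) -> match (matches: 6)
Clipped matches: 6, Candidate length: 7
Precision = 6/7

6/7


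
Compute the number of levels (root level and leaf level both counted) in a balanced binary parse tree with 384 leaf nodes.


In a balanced binary tree with n leaves the deepest leaf is ceil(log2(n)) edges below the root,
so counting node levels inclusive of root and leaves gives ceil(log2(n)) + 1 levels.
log2(384) = 8.5850
ceil(8.5850) = 9
levels = 9 + 1 = 10

10


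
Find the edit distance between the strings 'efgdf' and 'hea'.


Building DP table for s1='efgdf' (len 5) and s2='hea' (len 3):
       h  e  a
    0  1  2  3
  e 1  1  1  2
  f 2  2  2  2
  g 3  3  3  3
  d 4  4  4  4
  f 5  5  5  5
Edit distance = dp[5][3] = 5

5


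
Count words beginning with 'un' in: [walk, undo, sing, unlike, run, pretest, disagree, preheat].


Checking each word for prefix 'un':
  'walk' -> no (count: 0)
  'undo' -> YES, starts with 'un' (count: 1)
  'sing' -> no (count: 1)
  'unlike' -> YES, starts with 'un' (count: 2)
  'run' -> no (count: 2)
  'pretest' -> no (count: 2)
  'disagree' -> no (count: 2)
  'preheat' -> no (count: 2)
Total with prefix 'un': 2

2


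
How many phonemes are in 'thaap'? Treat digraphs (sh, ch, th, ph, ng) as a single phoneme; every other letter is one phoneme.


Parsing 'thaap' greedily, digraphs first:
  'th' -> digraph (1 consonant phoneme) (phonemes so far: 1)
  'a' -> vowel phoneme (phonemes so far: 2)
  'a' -> vowel phoneme (phonemes so far: 3)
  'p' -> consonant phoneme (phonemes so far: 4)
Total phonemes: 4

4


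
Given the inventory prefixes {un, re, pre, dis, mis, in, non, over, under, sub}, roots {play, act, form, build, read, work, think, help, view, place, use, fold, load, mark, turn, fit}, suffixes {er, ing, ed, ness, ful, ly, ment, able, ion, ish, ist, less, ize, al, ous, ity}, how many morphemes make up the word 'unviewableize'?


Segmenting 'unviewableize' against the inventory:
  'un' -> prefix (morpheme 1)
  'view' -> root (morpheme 2)
  'able' -> suffix (morpheme 3)
  'ize' -> suffix (morpheme 4)
Total morphemes: 4

4


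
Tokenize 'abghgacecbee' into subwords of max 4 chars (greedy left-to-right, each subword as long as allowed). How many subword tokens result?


'abghgacecbee' has 12 characters.
Chunking with max size 4:
  Chunk 1: 'abgh' (positions 0-3)
  Chunk 2: 'gace' (positions 4-7)
  Chunk 3: 'cbee' (positions 8-11)
Total chunks: ceil(12 / 4) = 3

3


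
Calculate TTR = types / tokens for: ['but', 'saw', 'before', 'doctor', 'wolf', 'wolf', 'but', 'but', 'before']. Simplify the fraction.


Tokens: 9
Unique types: ('before', 'but', 'doctor', 'saw', 'wolf') = 5
TTR = 5/9
Already in lowest terms.

5/9


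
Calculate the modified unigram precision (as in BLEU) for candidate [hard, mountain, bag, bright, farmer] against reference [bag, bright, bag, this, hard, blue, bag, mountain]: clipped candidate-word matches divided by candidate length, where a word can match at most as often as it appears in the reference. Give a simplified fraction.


Reference word counts: {'bag': 3, 'blue': 1, 'bright': 1, 'hard': 1, 'mountain': 1, 'this': 1}
Checking each candidate word (with clipping):
  'hard' -> in reference (ref count 1, used 1/1) -> match (matches: 1)
  'mountain' -> in reference (ref count 1, used 1/1) -> match (matches: 2)
  'bag' -> in reference (ref count 3, used 1/3) -> match (matches: 3)
  'bright' -> in reference (ref count 1, used 1/1) -> match (matches: 4)
  'farmer' -> not in reference -> no match (matches: 4)
Clipped matches: 4, Candidate length: 5
Precision = 4/5

4/5


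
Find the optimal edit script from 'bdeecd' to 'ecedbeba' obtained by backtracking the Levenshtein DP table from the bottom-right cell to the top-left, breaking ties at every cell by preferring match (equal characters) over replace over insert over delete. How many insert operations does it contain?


Edit distance = 6. Backtracking from cell (6, 8) with preference match > replace > insert > delete,
then listing the resulting alignment 'bdeecd' -> 'ecedbeba' left to right:
  Step 1: insert 'e' [insertion #1]
  Step 2: insert 'c' [insertion #2]
  Step 3: replace b->e
  Step 4: keep 'd'
  Step 5: replace e->b
  Step 6: keep 'e'
  Step 7: replace c->b
  Step 8: replace d->a
Total insertions: 2

2


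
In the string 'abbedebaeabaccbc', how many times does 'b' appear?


Scanning 'abbedebaeabaccbc' for 'b':
  Position 1: 'b' -> MATCH (count: 1)
  Position 2: 'b' -> MATCH (count: 2)
  Position 6: 'b' -> MATCH (count: 3)
  Position 10: 'b' -> MATCH (count: 4)
  Position 14: 'b' -> MATCH (count: 5)
Total occurrences of 'b': 5

5


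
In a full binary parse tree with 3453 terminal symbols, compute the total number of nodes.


Leaf nodes (terminals): 3453
Internal nodes = n - 1 = 3453 - 1 = 3452
Total = leaves + internal = 3453 + 3452 = 6905

6905


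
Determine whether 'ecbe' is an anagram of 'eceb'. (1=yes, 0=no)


Sort characters of 'ecbe': 'bcee'
Sort characters of 'eceb': 'bcee'
Sorted forms match -> they ARE anagrams
Result: 1

1


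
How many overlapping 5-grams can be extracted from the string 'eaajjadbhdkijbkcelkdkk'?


String 'eaajjadbhdkijbkcelkdkk' has length L = 22.
Number of overlapping n-grams = L - n + 1
Substituting: 22 - 5 + 1 = 18

18


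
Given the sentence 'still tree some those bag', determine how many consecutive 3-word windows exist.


Word trigrams from [5] words:
  Trigram 1: (still tree some)
  Trigram 2: (tree some those)
  Trigram 3: (some those bag)
Total word trigrams: 5 - 2 = 3

3


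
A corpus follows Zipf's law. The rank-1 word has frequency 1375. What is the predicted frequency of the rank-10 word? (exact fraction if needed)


Zipf's law: freq(rank) = f1 / rank
f1 = 1375, rank = 10
freq = 1375 / 10
GCD(1375, 10) = 5
Simplified: 275/2

275/2


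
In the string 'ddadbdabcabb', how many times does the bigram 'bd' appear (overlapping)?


Scanning 'ddadbdabcabb' for bigram 'bd':
  Position 0: 'dd' -> no
  Position 1: 'da' -> no
  Position 2: 'ad' -> no
  Position 3: 'db' -> no
  Position 4: 'bd' -> MATCH
  Position 5: 'da' -> no
  Position 6: 'ab' -> no
  Position 7: 'bc' -> no
  Position 8: 'ca' -> no
  Position 9: 'ab' -> no
  Position 10: 'bb' -> no
Total matches: 1

1


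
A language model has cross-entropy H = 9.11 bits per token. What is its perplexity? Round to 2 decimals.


Perplexity formula: PP = 2^H
H = 9.11
PP = 2^9.11
Decompose: 2^9.11 = 2^9 * 2^0.11
2^9 = 512, 2^0.11 ~ 1.0792282
PP ~ 512 * 1.0792282 = 552.5648384
Rounded to 2 decimals: 552.56

552.56


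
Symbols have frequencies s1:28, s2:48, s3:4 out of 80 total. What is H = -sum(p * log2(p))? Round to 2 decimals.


Computing entropy H = -sum(p_i * log2(p_i)):
  s1: p = 28/80 = 0.3500, -p*log2(p) = 0.5301
  s2: p = 48/80 = 0.6000, -p*log2(p) = 0.4422
  s3: p = 4/80 = 0.0500, -p*log2(p) = 0.2161
H = sum of terms = 1.1884
Rounded to 2 decimals: 1.19

1.19


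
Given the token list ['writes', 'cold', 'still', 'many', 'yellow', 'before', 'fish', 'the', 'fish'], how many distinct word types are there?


Listing all tokens and tracking unique types:
  Token 1: 'writes' -> NEW (unique so far: 1)
  Token 2: 'cold' -> NEW (unique so far: 2)
  Token 3: 'still' -> NEW (unique so far: 3)
  Token 4: 'many' -> NEW (unique so far: 4)
  Token 5: 'yellow' -> NEW (unique so far: 5)
  Token 6: 'before' -> NEW (unique so far: 6)
  Token 7: 'fish' -> NEW (unique so far: 7)
  Token 8: 'the' -> NEW (unique so far: 8)
  Token 9: 'fish' -> duplicate (unique so far: 8)
Unique types: ('before', 'cold', 'fish', 'many', 'still', 'the', 'writes', 'yellow')
Vocabulary size: 8

8


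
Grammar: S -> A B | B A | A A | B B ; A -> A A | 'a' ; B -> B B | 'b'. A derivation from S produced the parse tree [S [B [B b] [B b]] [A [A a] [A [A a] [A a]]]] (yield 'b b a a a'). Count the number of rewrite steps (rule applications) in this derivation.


Every bracketed nonterminal node [X ...] in the tree is produced by exactly one rule application.
Reading the tree off as a leftmost derivation:
  Step 1: S  =>  B A   (applied S -> B A)
  Step 2: B A  =>  B B A   (applied B -> B B)
  Step 3: B B A  =>  b B A   (applied B -> b)
  Step 4: b B A  =>  b b A   (applied B -> b)
  Step 5: b b A  =>  b b A A   (applied A -> A A)
  Step 6: b b A A  =>  b b a A   (applied A -> a)
  Step 7: b b a A  =>  b b a A A   (applied A -> A A)
  Step 8: b b a A A  =>  b b a a A   (applied A -> a)
  Step 9: b b a a A  =>  b b a a a   (applied A -> a)
Final yield: b b a a a
Total rewrite steps: 9

9


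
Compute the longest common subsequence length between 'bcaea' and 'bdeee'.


DP table for LCS of 'bcaea' and 'bdeee':
       b  d  e  e  e
    0  0  0  0  0  0
  b 0  1  1  1  1  1
  c 0  1  1  1  1  1
  a 0  1  1  1  1  1
  e 0  1  1  2  2  2
  a 0  1  1  2  2  2
LCS: 'be'
LCS length = 2

2


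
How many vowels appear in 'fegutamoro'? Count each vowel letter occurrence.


Scanning each character of 'fegutamoro':
  Position 1: 'f' -> consonant (running count: 0)
  Position 2: 'e' -> vowel (running count: 1)
  Position 3: 'g' -> consonant (running count: 1)
  Position 4: 'u' -> vowel (running count: 2)
  Position 5: 't' -> consonant (running count: 2)
  Position 6: 'a' -> vowel (running count: 3)
  Position 7: 'm' -> consonant (running count: 3)
  Position 8: 'o' -> vowel (running count: 4)
  Position 9: 'r' -> consonant (running count: 4)
  Position 10: 'o' -> vowel (running count: 5)
Total vowels: 5

5


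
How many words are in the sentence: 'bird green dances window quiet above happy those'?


Counting words by splitting on spaces:
  Word 1: 'bird'
  Word 2: 'green'
  Word 3: 'dances'
  Word 4: 'window'
  Word 5: 'quiet'
  Word 6: 'above'
  Word 7: 'happy'
  Word 8: 'those'
Total words: 8

8


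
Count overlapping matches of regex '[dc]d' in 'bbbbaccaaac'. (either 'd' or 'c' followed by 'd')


Pattern: [dc]d means either 'd' or 'c' followed by 'd'.
Scanning 'bbbbaccaaac' position-by-position:
  Pos 0: window 'bb' -> no
  Pos 1: window 'bb' -> no
  Pos 2: window 'bb' -> no
  Pos 3: window 'ba' -> no
  Pos 4: window 'ac' -> no
  Pos 5: window 'cc' -> no
  Pos 6: window 'ca' -> no
  Pos 7: window 'aa' -> no
  Pos 8: window 'aa' -> no
  Pos 9: window 'ac' -> no
  Pos 10: window 'c' -> no
Total matches: 0

0


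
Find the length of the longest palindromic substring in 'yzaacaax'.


Scanning 'yzaacaax' for palindromic substrings.
Substring at positions 2-6: 'aacaa'.
Check: reverse('aacaa') = 'aacaa' -> palindrome confirmed.
Neighbouring characters ('z' / 'x') break symmetry, so it cannot extend further.
No longer palindromic substring exists; longest length = 5

5


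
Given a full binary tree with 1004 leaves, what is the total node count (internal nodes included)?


Leaf nodes (terminals): 1004
Internal nodes = n - 1 = 1004 - 1 = 1003
Total = leaves + internal = 1004 + 1003 = 2007

2007


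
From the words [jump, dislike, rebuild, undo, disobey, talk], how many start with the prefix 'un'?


Checking each word for prefix 'un':
  'jump' -> no (count: 0)
  'dislike' -> no (count: 0)
  'rebuild' -> no (count: 0)
  'undo' -> YES, starts with 'un' (count: 1)
  'disobey' -> no (count: 1)
  'talk' -> no (count: 1)
Total with prefix 'un': 1

1


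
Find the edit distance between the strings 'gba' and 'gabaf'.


Building DP table for s1='gba' (len 3) and s2='gabaf' (len 5):
       g  a  b  a  f
    0  1  2  3  4  5
  g 1  0  1  2  3  4
  b 2  1  1  1  2  3
  a 3  2  1  2  1  2
Edit distance = dp[3][5] = 2

2


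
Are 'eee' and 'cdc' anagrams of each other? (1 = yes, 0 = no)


Sort characters of 'eee': 'eee'
Sort characters of 'cdc': 'ccd'
Sorted forms differ -> they are NOT anagrams
Result: 0

0


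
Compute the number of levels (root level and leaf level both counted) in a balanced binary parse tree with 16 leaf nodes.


In a balanced binary tree with n leaves the deepest leaf is ceil(log2(n)) edges below the root,
so counting node levels inclusive of root and leaves gives ceil(log2(n)) + 1 levels.
log2(16) = 4.0000
ceil(4.0000) = 4
levels = 4 + 1 = 5

5


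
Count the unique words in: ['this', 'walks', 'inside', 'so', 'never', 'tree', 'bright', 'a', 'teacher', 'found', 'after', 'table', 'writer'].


Listing all tokens and tracking unique types:
  Token 1: 'this' -> NEW (unique so far: 1)
  Token 2: 'walks' -> NEW (unique so far: 2)
  Token 3: 'inside' -> NEW (unique so far: 3)
  Token 4: 'so' -> NEW (unique so far: 4)
  Token 5: 'never' -> NEW (unique so far: 5)
  Token 6: 'tree' -> NEW (unique so far: 6)
  Token 7: 'bright' -> NEW (unique so far: 7)
  Token 8: 'a' -> NEW (unique so far: 8)
  Token 9: 'teacher' -> NEW (unique so far: 9)
  Token 10: 'found' -> NEW (unique so far: 10)
  Token 11: 'after' -> NEW (unique so far: 11)
  Token 12: 'table' -> NEW (unique so far: 12)
  Token 13: 'writer' -> NEW (unique so far: 13)
Unique types: ('a', 'after', 'bright', 'found', 'inside', 'never', 'so', 'table', 'teacher', 'this', 'tree', 'walks', 'writer')
Vocabulary size: 13

13


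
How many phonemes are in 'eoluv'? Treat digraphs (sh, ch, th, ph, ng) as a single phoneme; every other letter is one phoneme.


Parsing 'eoluv' greedily, digraphs first:
  'e' -> vowel phoneme (phonemes so far: 1)
  'o' -> vowel phoneme (phonemes so far: 2)
  'l' -> consonant phoneme (phonemes so far: 3)
  'u' -> vowel phoneme (phonemes so far: 4)
  'v' -> consonant phoneme (phonemes so far: 5)
Total phonemes: 5

5


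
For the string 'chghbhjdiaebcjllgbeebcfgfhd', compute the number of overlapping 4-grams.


String 'chghbhjdiaebcjllgbeebcfgfhd' has length L = 27.
Number of overlapping n-grams = L - n + 1
Substituting: 27 - 4 + 1 = 24

24


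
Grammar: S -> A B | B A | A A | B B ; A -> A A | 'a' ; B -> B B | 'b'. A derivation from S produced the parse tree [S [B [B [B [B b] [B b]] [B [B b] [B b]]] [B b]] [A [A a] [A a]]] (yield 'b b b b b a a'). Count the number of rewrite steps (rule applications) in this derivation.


Every bracketed nonterminal node [X ...] in the tree is produced by exactly one rule application.
Reading the tree off as a leftmost derivation:
  Step 1: S  =>  B A   (applied S -> B A)
  Step 2: B A  =>  B B A   (applied B -> B B)
  Step 3: B B A  =>  B B B A   (applied B -> B B)
  Step 4: B B B A  =>  B B B B A   (applied B -> B B)
  Step 5: B B B B A  =>  b B B B A   (applied B -> b)
  Step 6: b B B B A  =>  b b B B A   (applied B -> b)
  Step 7: b b B B A  =>  b b B B B A   (applied B -> B B)
  Step 8: b b B B B A  =>  b b b B B A   (applied B -> b)
  Step 9: b b b B B A  =>  b b b b B A   (applied B -> b)
  Step 10: b b b b B A  =>  b b b b b A   (applied B -> b)
  Step 11: b b b b b A  =>  b b b b b A A   (applied A -> A A)
  Step 12: b b b b b A A  =>  b b b b b a A   (applied A -> a)
  Step 13: b b b b b a A  =>  b b b b b a a   (applied A -> a)
Final yield: b b b b b a a
Total rewrite steps: 13

13


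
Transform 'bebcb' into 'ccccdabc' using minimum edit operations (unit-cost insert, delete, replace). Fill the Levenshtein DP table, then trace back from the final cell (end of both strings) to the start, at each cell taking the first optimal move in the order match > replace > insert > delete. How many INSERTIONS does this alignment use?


Edit distance = 6. Backtracking from cell (5, 8) with preference match > replace > insert > delete,
then listing the resulting alignment 'bebcb' -> 'ccccdabc' left to right:
  Step 1: replace b->c
  Step 2: replace e->c
  Step 3: replace b->c
  Step 4: keep 'c'
  Step 5: insert 'd' [insertion #1]
  Step 6: insert 'a' [insertion #2]
  Step 7: keep 'b'
  Step 8: insert 'c' [insertion #3]
Total insertions: 3

3


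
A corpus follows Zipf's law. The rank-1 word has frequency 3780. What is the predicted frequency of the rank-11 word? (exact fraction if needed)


Zipf's law: freq(rank) = f1 / rank
f1 = 3780, rank = 11
freq = 3780 / 11
GCD(3780, 11) = 1
Simplified: 3780/11

3780/11


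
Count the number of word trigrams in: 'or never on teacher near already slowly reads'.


Word trigrams from [8] words:
  Trigram 1: (or never on)
  Trigram 2: (never on teacher)
  Trigram 3: (on teacher near)
  Trigram 4: (teacher near already)
  Trigram 5: (near already slowly)
  Trigram 6: (already slowly reads)
Total word trigrams: 8 - 2 = 6

6


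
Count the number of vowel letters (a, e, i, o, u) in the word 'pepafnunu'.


Scanning each character of 'pepafnunu':
  Position 1: 'p' -> consonant (running count: 0)
  Position 2: 'e' -> vowel (running count: 1)
  Position 3: 'p' -> consonant (running count: 1)
  Position 4: 'a' -> vowel (running count: 2)
  Position 5: 'f' -> consonant (running count: 2)
  Position 6: 'n' -> consonant (running count: 2)
  Position 7: 'u' -> vowel (running count: 3)
  Position 8: 'n' -> consonant (running count: 3)
  Position 9: 'u' -> vowel (running count: 4)
Total vowels: 4

4


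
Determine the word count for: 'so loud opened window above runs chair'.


Counting words by splitting on spaces:
  Word 1: 'so'
  Word 2: 'loud'
  Word 3: 'opened'
  Word 4: 'window'
  Word 5: 'above'
  Word 6: 'runs'
  Word 7: 'chair'
Total words: 7

7


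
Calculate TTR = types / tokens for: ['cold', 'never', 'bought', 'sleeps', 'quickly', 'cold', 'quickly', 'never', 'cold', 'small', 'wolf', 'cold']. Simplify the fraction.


Tokens: 12
Unique types: ('bought', 'cold', 'never', 'quickly', 'sleeps', 'small', 'wolf') = 7
TTR = 7/12
Already in lowest terms.

7/12


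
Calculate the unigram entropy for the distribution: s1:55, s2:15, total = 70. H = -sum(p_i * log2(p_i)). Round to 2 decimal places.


Computing entropy H = -sum(p_i * log2(p_i)):
  s1: p = 55/70 = 0.7857, -p*log2(p) = 0.2734
  s2: p = 15/70 = 0.2143, -p*log2(p) = 0.4762
H = sum of terms = 0.7496
Rounded to 2 decimals: 0.75

0.75


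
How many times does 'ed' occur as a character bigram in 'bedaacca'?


Scanning 'bedaacca' for bigram 'ed':
  Position 0: 'be' -> no
  Position 1: 'ed' -> MATCH
  Position 2: 'da' -> no
  Position 3: 'aa' -> no
  Position 4: 'ac' -> no
  Position 5: 'cc' -> no
  Position 6: 'ca' -> no
Total matches: 1

1


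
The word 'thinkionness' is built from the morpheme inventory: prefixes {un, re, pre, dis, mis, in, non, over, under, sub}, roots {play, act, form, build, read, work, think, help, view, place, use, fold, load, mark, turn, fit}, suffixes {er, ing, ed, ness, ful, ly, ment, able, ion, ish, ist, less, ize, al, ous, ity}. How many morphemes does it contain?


Segmenting 'thinkionness' against the inventory:
  'think' -> root (morpheme 1)
  'ion' -> suffix (morpheme 2)
  'ness' -> suffix (morpheme 3)
Total morphemes: 3

3


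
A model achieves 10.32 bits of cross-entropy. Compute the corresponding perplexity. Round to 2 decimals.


Perplexity formula: PP = 2^H
H = 10.32
PP = 2^10.32
Decompose: 2^10.32 = 2^10 * 2^0.32
2^10 = 1024, 2^0.32 ~ 1.2483305
PP ~ 1024 * 1.2483305 = 1278.2904320
Rounded to 2 decimals: 1278.29

1278.29


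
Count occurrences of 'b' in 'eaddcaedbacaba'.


Scanning 'eaddcaedbacaba' for 'b':
  Position 8: 'b' -> MATCH (count: 1)
  Position 12: 'b' -> MATCH (count: 2)
Total occurrences of 'b': 2

2


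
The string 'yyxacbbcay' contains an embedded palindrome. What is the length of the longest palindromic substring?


Scanning 'yyxacbbcay' for palindromic substrings.
Substring at positions 3-8: 'acbbca'.
Check: reverse('acbbca') = 'acbbca' -> palindrome confirmed.
Neighbouring characters ('x' / 'y') break symmetry, so it cannot extend further.
No longer palindromic substring exists; longest length = 6

6


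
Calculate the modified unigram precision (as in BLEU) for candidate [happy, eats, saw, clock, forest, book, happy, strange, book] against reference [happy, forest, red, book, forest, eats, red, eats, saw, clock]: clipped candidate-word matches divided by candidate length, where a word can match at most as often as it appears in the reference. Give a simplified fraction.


Reference word counts: {'book': 1, 'clock': 1, 'eats': 2, 'forest': 2, 'happy': 1, 'red': 2, 'saw': 1}
Checking each candidate word (with clipping):
  'happy' -> in reference (ref count 1, used 1/1) -> match (matches: 1)
  'eats' -> in reference (ref count 2, used 1/2) -> match (matches: 2)
  'saw' -> in reference (ref count 1, used 1/1) -> match (matches: 3)
  'clock' -> in reference (ref count 1, used 1/1) -> match (matches: 4)
  'forest' -> in reference (ref count 2, used 1/2) -> match (matches: 5)
  'book' -> in reference (ref count 1, used 1/1) -> match (matches: 6)
  'happy' -> ref count 1 already used up (1/1) -> clipped, no match (matches: 6)
  'strange' -> not in reference -> no match (matches: 6)
  'book' -> ref count 1 already used up (1/1) -> clipped, no match (matches: 6)
Clipped matches: 6, Candidate length: 9
Precision = 6/9 = 2/3

2/3


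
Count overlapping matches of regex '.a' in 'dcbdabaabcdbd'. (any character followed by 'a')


Pattern: .a means any character followed by 'a'.
Scanning 'dcbdabaabcdbd' position-by-position:
  Pos 0: window 'dc' -> no
  Pos 1: window 'cb' -> no
  Pos 2: window 'bd' -> no
  Pos 3: window 'da' -> MATCH
  Pos 4: window 'ab' -> no
  Pos 5: window 'ba' -> MATCH
  Pos 6: window 'aa' -> MATCH
  Pos 7: window 'ab' -> no
  Pos 8: window 'bc' -> no
  Pos 9: window 'cd' -> no
  Pos 10: window 'db' -> no
  Pos 11: window 'bd' -> no
  Pos 12: window 'd' -> no
Total matches: 3

3


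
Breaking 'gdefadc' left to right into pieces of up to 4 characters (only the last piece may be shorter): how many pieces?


'gdefadc' has 7 characters.
Chunking with max size 4:
  Chunk 1: 'gdef' (positions 0-3)
  Chunk 2: 'adc' (positions 4-6)
Total chunks: ceil(7 / 4) = 2

2


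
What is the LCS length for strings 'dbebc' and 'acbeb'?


DP table for LCS of 'dbebc' and 'acbeb':
       a  c  b  e  b
    0  0  0  0  0  0
  d 0  0  0  0  0  0
  b 0  0  0  1  1  1
  e 0  0  0  1  2  2
  b 0  0  0  1  2  3
  c 0  0  1  1  2  3
LCS: 'beb'
LCS length = 3

3


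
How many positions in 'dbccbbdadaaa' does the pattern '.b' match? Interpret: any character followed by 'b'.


Pattern: .b means any character followed by 'b'.
Scanning 'dbccbbdadaaa' position-by-position:
  Pos 0: window 'db' -> MATCH
  Pos 1: window 'bc' -> no
  Pos 2: window 'cc' -> no
  Pos 3: window 'cb' -> MATCH
  Pos 4: window 'bb' -> MATCH
  Pos 5: window 'bd' -> no
  Pos 6: window 'da' -> no
  Pos 7: window 'ad' -> no
  Pos 8: window 'da' -> no
  Pos 9: window 'aa' -> no
  Pos 10: window 'aa' -> no
  Pos 11: window 'a' -> no
Total matches: 3

3


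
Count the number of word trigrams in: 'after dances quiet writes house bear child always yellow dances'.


Word trigrams from [10] words:
  Trigram 1: (after dances quiet)
  Trigram 2: (dances quiet writes)
  Trigram 3: (quiet writes house)
  Trigram 4: (writes house bear)
  Trigram 5: (house bear child)
  Trigram 6: (bear child always)
  Trigram 7: (child always yellow)
  Trigram 8: (always yellow dances)
Total word trigrams: 10 - 2 = 8

8


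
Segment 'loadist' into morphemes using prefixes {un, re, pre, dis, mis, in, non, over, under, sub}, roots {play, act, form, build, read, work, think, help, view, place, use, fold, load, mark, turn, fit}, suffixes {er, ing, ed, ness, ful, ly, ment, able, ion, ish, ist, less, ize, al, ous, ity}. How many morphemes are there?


Segmenting 'loadist' against the inventory:
  'load' -> root (morpheme 1)
  'ist' -> suffix (morpheme 2)
Total morphemes: 2

2


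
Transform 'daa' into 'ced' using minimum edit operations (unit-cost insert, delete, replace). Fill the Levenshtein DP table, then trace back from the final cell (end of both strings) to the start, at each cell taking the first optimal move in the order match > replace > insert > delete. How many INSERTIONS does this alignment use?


Edit distance = 3. Backtracking from cell (3, 3) with preference match > replace > insert > delete,
then listing the resulting alignment 'daa' -> 'ced' left to right:
  Step 1: replace d->c
  Step 2: replace a->e
  Step 3: replace a->d
Total insertions: 0

0


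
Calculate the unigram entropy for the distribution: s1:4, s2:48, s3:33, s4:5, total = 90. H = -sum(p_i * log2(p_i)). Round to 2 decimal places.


Computing entropy H = -sum(p_i * log2(p_i)):
  s1: p = 4/90 = 0.0444, -p*log2(p) = 0.1996
  s2: p = 48/90 = 0.5333, -p*log2(p) = 0.4837
  s3: p = 33/90 = 0.3667, -p*log2(p) = 0.5307
  s4: p = 5/90 = 0.0556, -p*log2(p) = 0.2317
H = sum of terms = 1.4457
Rounded to 2 decimals: 1.45

1.45


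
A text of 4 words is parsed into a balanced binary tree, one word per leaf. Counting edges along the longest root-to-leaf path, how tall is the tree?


In a balanced binary tree with n leaves the deepest leaf is ceil(log2(n)) edges below the root.
log2(4) = 2.0000
ceil(2.0000) = 2
height (edges) = 2

2


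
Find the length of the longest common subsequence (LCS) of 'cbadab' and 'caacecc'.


DP table for LCS of 'cbadab' and 'caacecc':
       c  a  a  c  e  c  c
    0  0  0  0  0  0  0  0
  c 0  1  1  1  1  1  1  1
  b 0  1  1  1  1  1  1  1
  a 0  1  2  2  2  2  2  2
  d 0  1  2  2  2  2  2  2
  a 0  1  2  3  3  3  3  3
  b 0  1  2  3  3  3  3  3
LCS: 'caa'
LCS length = 3

3


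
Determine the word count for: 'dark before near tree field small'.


Counting words by splitting on spaces:
  Word 1: 'dark'
  Word 2: 'before'
  Word 3: 'near'
  Word 4: 'tree'
  Word 5: 'field'
  Word 6: 'small'
Total words: 6

6


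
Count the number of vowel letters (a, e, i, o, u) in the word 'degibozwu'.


Scanning each character of 'degibozwu':
  Position 1: 'd' -> consonant (running count: 0)
  Position 2: 'e' -> vowel (running count: 1)
  Position 3: 'g' -> consonant (running count: 1)
  Position 4: 'i' -> vowel (running count: 2)
  Position 5: 'b' -> consonant (running count: 2)
  Position 6: 'o' -> vowel (running count: 3)
  Position 7: 'z' -> consonant (running count: 3)
  Position 8: 'w' -> consonant (running count: 3)
  Position 9: 'u' -> vowel (running count: 4)
Total vowels: 4

4


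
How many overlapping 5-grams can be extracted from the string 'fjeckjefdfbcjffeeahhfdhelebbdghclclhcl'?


String 'fjeckjefdfbcjffeeahhfdhelebbdghclclhcl' has length L = 38.
Number of overlapping n-grams = L - n + 1
Substituting: 38 - 5 + 1 = 34

34


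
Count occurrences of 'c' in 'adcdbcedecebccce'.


Scanning 'adcdbcedecebccce' for 'c':
  Position 2: 'c' -> MATCH (count: 1)
  Position 5: 'c' -> MATCH (count: 2)
  Position 9: 'c' -> MATCH (count: 3)
  Position 12: 'c' -> MATCH (count: 4)
  Position 13: 'c' -> MATCH (count: 5)
  Position 14: 'c' -> MATCH (count: 6)
Total occurrences of 'c': 6

6


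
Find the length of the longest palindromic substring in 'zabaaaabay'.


Scanning 'zabaaaabay' for palindromic substrings.
Substring at positions 1-8: 'abaaaaba'.
Check: reverse('abaaaaba') = 'abaaaaba' -> palindrome confirmed.
Neighbouring characters ('z' / 'y') break symmetry, so it cannot extend further.
No longer palindromic substring exists; longest length = 8

8


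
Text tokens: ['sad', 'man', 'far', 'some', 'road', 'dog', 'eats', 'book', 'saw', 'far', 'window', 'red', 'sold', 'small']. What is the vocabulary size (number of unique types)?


Listing all tokens and tracking unique types:
  Token 1: 'sad' -> NEW (unique so far: 1)
  Token 2: 'man' -> NEW (unique so far: 2)
  Token 3: 'far' -> NEW (unique so far: 3)
  Token 4: 'some' -> NEW (unique so far: 4)
  Token 5: 'road' -> NEW (unique so far: 5)
  Token 6: 'dog' -> NEW (unique so far: 6)
  Token 7: 'eats' -> NEW (unique so far: 7)
  Token 8: 'book' -> NEW (unique so far: 8)
  Token 9: 'saw' -> NEW (unique so far: 9)
  Token 10: 'far' -> duplicate (unique so far: 9)
  Token 11: 'window' -> NEW (unique so far: 10)
  Token 12: 'red' -> NEW (unique so far: 11)
  Token 13: 'sold' -> NEW (unique so far: 12)
  Token 14: 'small' -> NEW (unique so far: 13)
Unique types: ('book', 'dog', 'eats', 'far', 'man', 'red', 'road', 'sad', 'saw', 'small', 'sold', 'some', 'window')
Vocabulary size: 13

13


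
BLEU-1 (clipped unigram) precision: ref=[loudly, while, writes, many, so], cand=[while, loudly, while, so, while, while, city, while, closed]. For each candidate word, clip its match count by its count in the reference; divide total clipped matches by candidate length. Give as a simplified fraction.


Reference word counts: {'loudly': 1, 'many': 1, 'so': 1, 'while': 1, 'writes': 1}
Checking each candidate word (with clipping):
  'while' -> in reference (ref count 1, used 1/1) -> match (matches: 1)
  'loudly' -> in reference (ref count 1, used 1/1) -> match (matches: 2)
  'while' -> ref count 1 already used up (1/1) -> clipped, no match (matches: 2)
  'so' -> in reference (ref count 1, used 1/1) -> match (matches: 3)
  'while' -> ref count 1 already used up (1/1) -> clipped, no match (matches: 3)
  'while' -> ref count 1 already used up (1/1) -> clipped, no match (matches: 3)
  'city' -> not in reference -> no match (matches: 3)
  'while' -> ref count 1 already used up (1/1) -> clipped, no match (matches: 3)
  'closed' -> not in reference -> no match (matches: 3)
Clipped matches: 3, Candidate length: 9
Precision = 3/9 = 1/3

1/3
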